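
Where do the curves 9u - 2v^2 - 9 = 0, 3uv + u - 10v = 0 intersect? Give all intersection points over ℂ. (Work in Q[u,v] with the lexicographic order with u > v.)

{(3, 3), (190/81 - 10*sqrt(118)/81, -5/3 + sqrt(118)/6), (10*sqrt(118)/81 + 190/81, -sqrt(118)/6 - 5/3)}

Compute a lex Gröbner basis by Buchberger's algorithm.
f_1 = 9u - 2v^2 - 9, LT = u.
f_2 = 3uv + u - 10v, LT = uv.

S(f_1,f_2): lcm = uv. S = -1/3u - 2/9v^3 + 7/3v.
  leading term u: subtract (-1/27)·f_1 from -1/3u - 2/9v^3 + 7/3v → -2/9v^3 - 2/27v^2 + 7/3v - 1/3
  leading term v^3: no divisor's leading term divides it; move -2/9v^3 to the remainder.
  leading term v^2: no divisor's leading term divides it; move -2/27v^2 to the remainder.
  leading term v: no divisor's leading term divides it; move 7/3v to the remainder.
  leading term 1: no divisor's leading term divides it; move -1/3 to the remainder.
  remainder -2/9v^3 - 2/27v^2 + 7/3v - 1/3 ≠ 0; add h_3 = -2/9v^3 - 2/27v^2 + 7/3v - 1/3 to the basis.

The other S-polynomials (S(f_1,h_3), S(f_2,h_3)) all reduce to 0 modulo the current basis, so we have a Gröbner basis.
Inter-reduce: drop elements whose leading term is divisible by another's, tail-reduce, and make monic.
Reduced Gröbner basis: {u - 2/9v^2 - 1, v^3 + 1/3v^2 - 21/2v + 3/2}.

Elimination: the polynomial v^3 + 1/3v^2 - 21/2v + 3/2 lies in the elimination ideal for v, so v ∈ {3, -5/3 + sqrt(118)/6, -sqrt(118)/6 - 5/3}. For each such v, the remaining basis elements (now univariate) give the rest of the solution.
  v = 3: the earlier basis element becomes u - 3 = 0, giving u = 3 — point (3, 3).
  v = -5/3 + sqrt(118)/6: the earlier basis element becomes u - 190/81 + 10*sqrt(118)/81 = 0, giving u = 190/81 - 10*sqrt(118)/81 — point (190/81 - 10*sqrt(118)/81, -5/3 + sqrt(118)/6).
  v = -sqrt(118)/6 - 5/3: the earlier basis element becomes u - 190/81 - 10*sqrt(118)/81 = 0, giving u = 10*sqrt(118)/81 + 190/81 — point (10*sqrt(118)/81 + 190/81, -sqrt(118)/6 - 5/3).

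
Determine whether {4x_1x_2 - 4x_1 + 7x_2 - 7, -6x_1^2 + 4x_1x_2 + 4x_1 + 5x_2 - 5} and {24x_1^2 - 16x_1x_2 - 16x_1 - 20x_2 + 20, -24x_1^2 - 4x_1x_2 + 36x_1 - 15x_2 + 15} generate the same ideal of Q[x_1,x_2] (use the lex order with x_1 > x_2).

Yes, the ideals are equal.

Equality of ideals is decidable: compute both reduced Gröbner bases (unique for the ordering) and check whether they agree.
Buchberger on the first generating set:
f_1 = 4x_1x_2 - 4x_1 + 7x_2 - 7, LT = x_1x_2.
f_2 = -6x_1^2 + 4x_1x_2 + 4x_1 + 5x_2 - 5, LT = x_1^2.

S(f_1,f_2): lcm = x_1^2x_2. S = -x_1^2 + 2/3x_1x_2^2 + 29/12x_1x_2 - 7/4x_1 + 5/6x_2^2 - 5/6x_2.
  reduce S modulo (f_1, f_2):
  remainder -1/3x_2^2 - 227/48x_2 + 81/16 ≠ 0; add g_3 = -1/3x_2^2 - 227/48x_2 + 81/16 to the basis.

The other S-polynomials (S(f_1,g_3), S(f_2,g_3)) all reduce to 0 modulo the current basis, so we have a Gröbner basis.
Inter-reduce: drop elements whose leading term is divisible by another's, tail-reduce, and make monic.
Reduced Gröbner basis: {x_1^2 - 4/3x_1 + 1/3x_2 - 1/3, x_1x_2 - x_1 + 7/4x_2 - 7/4, x_2^2 + 227/16x_2 - 243/16}.

Buchberger on the second generating set:
h_1 = 24x_1^2 - 16x_1x_2 - 16x_1 - 20x_2 + 20, LT = x_1^2.
h_2 = -24x_1^2 - 4x_1x_2 + 36x_1 - 15x_2 + 15, LT = x_1^2.

S(h_1,h_2): lcm = x_1^2. S = -5/6x_1x_2 + 5/6x_1 - 35/24x_2 + 35/24.
  reduce S modulo (h_1, h_2):
  remainder -5/6x_1x_2 + 5/6x_1 - 35/24x_2 + 35/24 ≠ 0; add k_3 = -5/6x_1x_2 + 5/6x_1 - 35/24x_2 + 35/24 to the basis.

S(h_1,k_3): lcm = x_1^2x_2. S = x_1^2 - 2/3x_1x_2^2 - 29/12x_1x_2 + 7/4x_1 - 5/6x_2^2 + 5/6x_2.
  reduce S modulo (h_1, h_2, k_3):
  remainder 1/3x_2^2 + 227/48x_2 - 81/16 ≠ 0; add k_4 = 1/3x_2^2 + 227/48x_2 - 81/16 to the basis.

The other S-polynomials (S(h_2,k_3), S(h_1,k_4), S(h_2,k_4), S(k_3,k_4)) all reduce to 0 modulo the current basis, so we have a Gröbner basis.
Inter-reduce: drop elements whose leading term is divisible by another's, tail-reduce, and make monic.
Reduced Gröbner basis: {x_1^2 - 4/3x_1 + 1/3x_2 - 1/3, x_1x_2 - x_1 + 7/4x_2 - 7/4, x_2^2 + 227/16x_2 - 243/16}.

The two bases agree; hence the ideals are identical.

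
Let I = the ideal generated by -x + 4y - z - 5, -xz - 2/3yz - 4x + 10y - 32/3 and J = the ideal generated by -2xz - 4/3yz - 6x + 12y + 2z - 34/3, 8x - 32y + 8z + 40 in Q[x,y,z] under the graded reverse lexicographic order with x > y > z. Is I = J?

Yes, the ideals are equal.

Two ideals are equal iff their reduced Gröbner bases coincide (the reduced basis is unique for a fixed ordering).
Buchberger on the first generating set:
f_1 = -x + 4y - z - 5, LT = x.
f_2 = -xz - 2/3yz - 4x + 10y - 32/3, LT = xz.

S(f_1,f_2): lcm = xz. S = -14/3yz + z^2 - 4x + 10y + 5z - 32/3.
  reduce S modulo (f_1, f_2):
  remainder -14/3yz + z^2 - 6y + 9z + 28/3 ≠ 0; add g_3 = -14/3yz + z^2 - 6y + 9z + 28/3 to the basis.

The other S-polynomials (S(f_1,g_3), S(f_2,g_3)) all reduce to 0 modulo the current basis, so we have a Gröbner basis.
Inter-reduce: drop elements whose leading term is divisible by another's, tail-reduce, and make monic.
Reduced Gröbner basis: {yz - 3/14z^2 + 9/7y - 27/14z - 2, x - 4y + z + 5}.

Buchberger on the second generating set:
h_1 = -2xz - 4/3yz - 6x + 12y + 2z - 34/3, LT = xz.
h_2 = 8x - 32y + 8z + 40, LT = x.

S(h_1,h_2): lcm = xz. S = 14/3yz - z^2 + 3x - 6y - 6z + 17/3.
  reduce S modulo (h_1, h_2):
  remainder 14/3yz - z^2 + 6y - 9z - 28/3 ≠ 0; add k_3 = 14/3yz - z^2 + 6y - 9z - 28/3 to the basis.

The other S-polynomials (S(h_1,k_3), S(h_2,k_3)) all reduce to 0 modulo the current basis, so we have a Gröbner basis.
Inter-reduce: drop elements whose leading term is divisible by another's, tail-reduce, and make monic.
Reduced Gröbner basis: {yz - 3/14z^2 + 9/7y - 27/14z - 2, x - 4y + z + 5}.

The two bases agree; hence the ideals are identical.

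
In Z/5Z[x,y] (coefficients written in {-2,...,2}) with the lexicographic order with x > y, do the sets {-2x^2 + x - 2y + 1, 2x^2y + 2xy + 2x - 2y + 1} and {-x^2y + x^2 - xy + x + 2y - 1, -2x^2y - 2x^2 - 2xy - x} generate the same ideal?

Since reduced Gröbner bases are canonical representatives of ideals under a given ordering, it suffices to compute and compare them.
Buchberger on the first generating set:
f_1 = -2x^2 + x - 2y + 1, LT = x^2.
f_2 = 2x^2y + 2xy + 2x - 2y + 1, LT = x^2y.

S(f_1,f_2): lcm = x^2y. S = xy - x + y^2 - 2y + 2.
  reduce S modulo (f_1, f_2):
  remainder xy - x + y^2 - 2y + 2 ≠ 0; add g_3 = xy - x + y^2 - 2y + 2 to the basis.

S(f_1,g_3): lcm = x^2y. S = x^2 - xy^2 - xy - 2x + y^2 + 2y.
  reduce S modulo (f_1, f_2, g_3):
  remainder -x + y^3 + y^2 - y + 2 ≠ 0; add g_4 = -x + y^3 + y^2 - y + 2 to the basis.

S(f_1,g_4): lcm = x^2. S = xy^3 + xy^2 - xy - x + y + 2.
  reduce S modulo (f_1, f_2, g_3, g_4):
  remainder -y^4 + y^2 - y ≠ 0; add g_5 = -y^4 + y^2 - y to the basis.

The other S-polynomials (S(f_2,g_3), S(f_2,g_4), S(g_3,g_4), S(f_1,g_5), S(f_2,g_5), S(g_3,g_5), S(g_4,g_5)) all reduce to 0 modulo the current basis, so we have a Gröbner basis.
Inter-reduce: drop elements whose leading term is divisible by another's, tail-reduce, and make monic.
Reduced Gröbner basis: {x - y^3 - y^2 + y - 2, y^4 - y^2 + y}.

Buchberger on the second generating set:
h_1 = -x^2y + x^2 - xy + x + 2y - 1, LT = x^2y.
h_2 = -2x^2y - 2x^2 - 2xy - x, LT = x^2y.

S(h_1,h_2): lcm = x^2y. S = -2x^2 + x - 2y + 1.
  reduce S modulo (h_1, h_2):
  remainder -2x^2 + x - 2y + 1 ≠ 0; add k_3 = -2x^2 + x - 2y + 1 to the basis.

S(h_1,k_3): lcm = x^2y. S = -x^2 - xy - x - y^2 + y + 1.
  reduce S modulo (h_1, h_2, k_3):
  remainder -xy + x - y^2 + 2y - 2 ≠ 0; add k_4 = -xy + x - y^2 + 2y - 2 to the basis.

S(h_1,k_4): lcm = x^2y. S = -xy^2 - 2xy + 2x - 2y + 1.
  reduce S modulo (h_1, h_2, k_3, k_4):
  remainder -x + y^3 + y^2 - y + 2 ≠ 0; add k_5 = -x + y^3 + y^2 - y + 2 to the basis.

S(h_1,k_5): lcm = x^2y. S = -x^2 + xy^4 + xy^3 - xy^2 - 2xy - x - 2y + 1.
  reduce S modulo (h_1, h_2, k_3, k_4, k_5):
  remainder -y^5 + y^3 - y^2 ≠ 0; add k_6 = -y^5 + y^3 - y^2 to the basis.

S(k_3,k_5): lcm = x^2. S = xy^3 + xy^2 - xy - x + y + 2.
  reduce S modulo (h_1, h_2, k_3, k_4, k_5, k_6):
  remainder -y^4 + y^2 - y ≠ 0; add k_7 = -y^4 + y^2 - y to the basis.

The other S-polynomials (S(h_2,k_3), S(h_2,k_4), S(k_3,k_4), S(h_2,k_5), S(k_4,k_5), S(h_1,k_6), S(h_2,k_6), S(k_3,k_6), S(k_4,k_6), S(k_5,k_6), S(h_1,k_7), S(h_2,k_7), S(k_3,k_7), S(k_4,k_7), S(k_5,k_7), S(k_6,k_7)) all reduce to 0 modulo the current basis, so we have a Gröbner basis.
Inter-reduce: drop elements whose leading term is divisible by another's, tail-reduce, and make monic.
Reduced Gröbner basis: {x - y^3 - y^2 + y - 2, y^4 - y^2 + y}.

Same reduced basis, so the two generating sets span the same ideal.
The choice of monomial ordering does not affect the verdict — as long as both bases are computed under the same ordering, their equality decides ideal equality.

Yes, the ideals are equal.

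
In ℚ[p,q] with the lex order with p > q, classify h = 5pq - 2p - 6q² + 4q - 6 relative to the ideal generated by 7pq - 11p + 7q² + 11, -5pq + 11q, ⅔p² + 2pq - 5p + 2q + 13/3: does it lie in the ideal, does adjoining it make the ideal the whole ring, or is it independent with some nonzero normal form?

First compute the reduced Gröbner basis of I by Buchberger's algorithm.
f_1 = 7pq - 11p + 7q² + 11, LT = pq.
f_2 = -5pq + 11q, LT = pq.
f_3 = ⅔p² + 2pq - 5p + 2q + 13/3, LT = p².

S(f_1,f_2): lcm = pq. S = -11/7p + q² + 11/5q + 11/7.
  leading term p: no divisor's leading term divides it; move -11/7p to the remainder.
  leading term q²: no divisor's leading term divides it; move q² to the remainder.
  leading term q: no divisor's leading term divides it; move 11/5q to the remainder.
  leading term 1: no divisor's leading term divides it; move 11/7 to the remainder.
  remainder -11/7p + q² + 11/5q + 11/7 ≠ 0; add k_4 = -11/7p + q² + 11/5q + 11/7 to the basis.

S(f_1,f_3): lcm = p²q. S = -11/7p² - 2pq² + 15/2pq + 11/7p - 3q² - 13/2q.
  leading term p²: subtract (-33/14)·f_3 from -11/7p² - 2pq² + 15/2pq + 11/7p - 3q² - 13/2q → -2pq² + 171/14pq - 143/14p - 3q² - 25/14q + 143/14
  leading term pq²: subtract (-2/7q)·f_1 from -2pq² + 171/14pq - 143/14p - 3q² - 25/14q + 143/14 → 127/14pq - 143/14p + 2q³ - 3q² + 19/14q + 143/14
  leading term pq: subtract (127/98)·f_1 from 127/14pq - 143/14p + 2q³ - 3q² + 19/14q + 143/14 → 198/49p + 2q³ - 169/14q² + 19/14q - 198/49
  leading term p: subtract (-18/7)·k_4 from 198/49p + 2q³ - 169/14q² + 19/14q - 198/49 → 2q³ - 19/2q² + 491/70q
  leading term q³: no divisor's leading term divides it; move 2q³ to the remainder.
  leading term q²: no divisor's leading term divides it; move -19/2q² to the remainder.
  leading term q: no divisor's leading term divides it; move 491/70q to the remainder.
  remainder 2q³ - 19/2q² + 491/70q ≠ 0; add k_5 = 2q³ - 19/2q² + 491/70q to the basis.

S(f_2,f_3): lcm = p²q. S = -3pq² + 53/10pq - 3q² - 13/2q.
  leading term pq²: subtract (-3/7q)·f_1 from -3pq² + 53/10pq - 3q² - 13/2q → 41/70pq + 3q³ - 3q² - 25/14q
  leading term pq: subtract (41/490)·f_1 from 41/70pq + 3q³ - 3q² - 25/14q → 451/490p + 3q³ - 251/70q² - 25/14q - 451/490
  leading term p: subtract (-41/70)·k_4 from 451/490p + 3q³ - 251/70q² - 25/14q - 451/490 → 3q³ - 3q² - 87/175q
  leading term q³: subtract (3/2)·k_5 from 3q³ - 3q² - 87/175q → 45/4q² - 7713/700q
  leading term q²: no divisor's leading term divides it; move 45/4q² to the remainder.
  leading term q: no divisor's leading term divides it; move -7713/700q to the remainder.
  remainder 45/4q² - 7713/700q ≠ 0; add k_6 = 45/4q² - 7713/700q to the basis.

S(f_1,k_4): lcm = pq. S = -11/7p + 7/11q³ + 12/5q² + q + 11/7.
  leading term p: subtract (1)·k_4 from -11/7p + 7/11q³ + 12/5q² + q + 11/7 → 7/11q³ + 7/5q² - 6/5q
  leading term q³: subtract (7/22)·k_5 from 7/11q³ + 7/5q² - 6/5q → 973/220q² - 151/44q
  leading term q²: subtract (973/2475)·k_6 from 973/220q² - 151/44q → 6187/6875q
  leading term q: no divisor's leading term divides it; move 6187/6875q to the remainder.
  remainder 6187/6875q ≠ 0; add k_7 = 6187/6875q to the basis.

The other S-polynomials (S(f_2,k_4), S(f_3,k_4), S(f_1,k_5), S(f_2,k_5), S(f_3,k_5), S(k_4,k_5), S(f_1,k_6), S(f_2,k_6), S(f_3,k_6), S(k_4,k_6), S(k_5,k_6), S(f_1,k_7), S(f_2,k_7), S(f_3,k_7), S(k_4,k_7), S(k_5,k_7), S(k_6,k_7)) all reduce to 0 modulo the current basis, so we have a Gröbner basis.
Inter-reduce: drop elements whose leading term is divisible by another's, tail-reduce, and make monic.
Reduced Gröbner basis: {p - 1, q}.
Label its elements g_1 = p - 1, g_2 = q.

Reduce h = 5pq - 2p - 6q² + 4q - 6 modulo G:
  leading term pq: subtract (5q)·g_1 from 5pq - 2p - 6q² + 4q - 6 → -2p - 6q² + 9q - 6
  leading term p: subtract (-2)·g_1 from -2p - 6q² + 9q - 6 → -6q² + 9q - 8
  leading term q²: subtract (-6q)·g_2 from -6q² + 9q - 8 → 9q - 8
  leading term q: subtract (9)·g_2 from 9q - 8 → -8
  leading term 1: no divisor's leading term divides it; move -8 to the remainder.
  normal form = -8.
The normal form is nonzero, so h ∉ I. Since h minus its normal form lies in I, I + (h) = I + (r) where r = -8; decide whether this ideal is the whole ring.
Here r = -8 is a nonzero constant, hence a unit: 1 ∈ I + (h), the Gröbner basis of I + (h) is {1}, and the enlarged system has no common solution — adjoining h is inconsistent.

Adjoining 5pq - 2p - 6q² + 4q - 6 makes the ideal the whole ring: the system is inconsistent.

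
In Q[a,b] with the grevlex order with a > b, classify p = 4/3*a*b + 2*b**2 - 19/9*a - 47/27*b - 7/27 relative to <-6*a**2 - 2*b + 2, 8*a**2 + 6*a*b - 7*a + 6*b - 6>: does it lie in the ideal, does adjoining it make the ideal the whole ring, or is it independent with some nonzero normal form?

First compute the reduced Gröbner basis of I by Buchberger's algorithm.
f_1 = -6*a**2 - 2*b + 2, LT = a**2.
f_2 = 8*a**2 + 6*a*b - 7*a + 6*b - 6, LT = a**2.

S(f_1,f_2): lcm = a**2. S = -3/4*a*b + 7/8*a - 5/12*b + 5/12.
  reduce S modulo (f_1, f_2):
  remainder -3/4*a*b + 7/8*a - 5/12*b + 5/12 ≠ 0; add h_3 = -3/4*a*b + 7/8*a - 5/12*b + 5/12 to the basis.

S(f_1,h_3): lcm = a**2*b. S = 7/6*a**2 - 5/9*a*b + 1/3*b**2 + 5/9*a - 1/3*b.
  reduce S modulo (f_1, f_2, h_3):
  remainder 1/3*b**2 - 5/54*a - 67/162*b + 13/162 ≠ 0; add h_4 = 1/3*b**2 - 5/54*a - 67/162*b + 13/162 to the basis.

The other S-polynomials (S(f_2,h_3), S(f_1,h_4), S(f_2,h_4), S(h_3,h_4)) all reduce to 0 modulo the current basis, so we have a Gröbner basis.
Inter-reduce: drop elements whose leading term is divisible by another's, tail-reduce, and make monic.
Reduced Gröbner basis: {a**2 + 1/3*b - 1/3, a*b - 7/6*a + 5/9*b - 5/9, b**2 - 5/18*a - 67/54*b + 13/54}.
Label its elements g_1 = a**2 + 1/3*b - 1/3, g_2 = a*b - 7/6*a + 5/9*b - 5/9, g_3 = b**2 - 5/18*a - 67/54*b + 13/54.

Reduce p = 4/3*a*b + 2*b**2 - 19/9*a - 47/27*b - 7/27 modulo G:
  leading term a*b: subtract (4/3)·g_2 from 4/3*a*b + 2*b**2 - 19/9*a - 47/27*b - 7/27 → 2*b**2 - 5/9*a - 67/27*b + 13/27
  leading term b**2: subtract (2)·g_3 from 2*b**2 - 5/9*a - 67/27*b + 13/27 → 0
  normal form = 0.
Since the normal form is 0, p ∈ I.

4/3*a*b + 2*b**2 - 19/9*a - 47/27*b - 7/27 lies in I (it reduces to 0).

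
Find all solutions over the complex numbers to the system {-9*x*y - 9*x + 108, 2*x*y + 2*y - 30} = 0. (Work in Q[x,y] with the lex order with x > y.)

{(-6, -3), (2, 5)}

Compute a lex Gröbner basis by Buchberger's algorithm.
f_1 = -9*x*y - 9*x + 108, LT = x*y.
f_2 = 2*x*y + 2*y - 30, LT = x*y.

S(f_1,f_2): lcm = x*y. S = x - y + 3.
  leading term x: no divisor's leading term divides it; move x to the remainder.
  leading term y: no divisor's leading term divides it; move -y to the remainder.
  leading term 1: no divisor's leading term divides it; move 3 to the remainder.
  remainder x - y + 3 ≠ 0; add h_3 = x - y + 3 to the basis.

S(f_1,h_3): lcm = x*y. S = x + y**2 - 3*y - 12.
  leading term x: subtract (1)·h_3 from x + y**2 - 3*y - 12 → y**2 - 2*y - 15
  leading term y**2: no divisor's leading term divides it; move y**2 to the remainder.
  leading term y: no divisor's leading term divides it; move -2*y to the remainder.
  leading term 1: no divisor's leading term divides it; move -15 to the remainder.
  remainder y**2 - 2*y - 15 ≠ 0; add h_4 = y**2 - 2*y - 15 to the basis.

The other S-polynomials (S(f_2,h_3), S(f_1,h_4), S(f_2,h_4), S(h_3,h_4)) all reduce to 0 modulo the current basis, so we have a Gröbner basis.
Inter-reduce: drop elements whose leading term is divisible by another's, tail-reduce, and make monic.
Reduced Gröbner basis: {x - y + 3, y**2 - 2*y - 15}.

A lex Gröbner basis eliminates variables successively. Here y**2 - 2*y - 15 depends only on y, with roots {-3, 5}; lifting each root through the earlier basis elements recovers the full solutions.
  y = -3: the earlier basis element becomes x + 6 = 0, giving x = -6 — point (-6, -3).
  y = 5: the earlier basis element becomes x - 2 = 0, giving x = 2 — point (2, 5).
Substituting each solution back into the original system confirms all equations vanish.
Zero-dimensionality of the ideal guarantees finitely many solutions over ℂ.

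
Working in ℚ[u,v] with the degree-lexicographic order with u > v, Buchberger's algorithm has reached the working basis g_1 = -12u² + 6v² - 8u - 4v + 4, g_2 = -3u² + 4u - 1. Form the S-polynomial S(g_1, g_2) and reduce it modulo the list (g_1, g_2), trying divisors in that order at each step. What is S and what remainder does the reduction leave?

S(g_1, g_2) = -½v² + 2u + ⅓v - ⅔; remainder on division = -½v² + 2u + ⅓v - ⅔.

lcm(LM(g_1), LM(g_2)) = u².
S = (lcm/LT(g_1))·g_1 − (lcm/LT(g_2))·g_2 = -½v² + 2u + ⅓v - ⅔.
Reduce S modulo (g_1, g_2) in that order:
  leading term v²: no divisor's leading term divides it; move -½v² to the remainder.
  leading term u: no divisor's leading term divides it; move 2u to the remainder.
  leading term v: no divisor's leading term divides it; move ⅓v to the remainder.
  leading term 1: no divisor's leading term divides it; move -⅔ to the remainder.
The remainder -½v² + 2u + ⅓v - ⅔ is nonzero, so it would be added as the next basis element.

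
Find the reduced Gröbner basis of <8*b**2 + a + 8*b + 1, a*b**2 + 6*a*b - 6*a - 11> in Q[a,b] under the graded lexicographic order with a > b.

G = {a**2 - 40*a*b + 49*a + 88, b**2 + 1/8*a + b + 1/8}

f_1 = 8*b**2 + a + 8*b + 1, LT = b**2.
f_2 = a*b**2 + 6*a*b - 6*a - 11, LT = a*b**2.

S(f_1,f_2): lcm = a*b**2. S = 1/8*a**2 - 5*a*b + 49/8*a + 11.
  leading term a**2: no divisor's leading term divides it; move 1/8*a**2 to the remainder.
  leading term a*b: no divisor's leading term divides it; move -5*a*b to the remainder.
  leading term a: no divisor's leading term divides it; move 49/8*a to the remainder.
  leading term 1: no divisor's leading term divides it; move 11 to the remainder.
  remainder 1/8*a**2 - 5*a*b + 49/8*a + 11 ≠ 0; add g_3 = 1/8*a**2 - 5*a*b + 49/8*a + 11 to the basis.

The other S-polynomials (S(f_1,g_3), S(f_2,g_3)) all reduce to 0 modulo the current basis, so we have a Gröbner basis.
Inter-reduce: drop elements whose leading term is divisible by another's, tail-reduce, and make monic.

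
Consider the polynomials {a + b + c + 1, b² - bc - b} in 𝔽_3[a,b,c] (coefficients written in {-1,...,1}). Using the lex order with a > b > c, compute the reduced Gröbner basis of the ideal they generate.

f_1 = a + b + c + 1, LT = a.
f_2 = b² - bc - b, LT = b².

The S-polynomials (S(f_1,f_2)) all reduce to 0 modulo the current basis, so we have a Gröbner basis.

G = {a + b + c + 1, b² - bc - b}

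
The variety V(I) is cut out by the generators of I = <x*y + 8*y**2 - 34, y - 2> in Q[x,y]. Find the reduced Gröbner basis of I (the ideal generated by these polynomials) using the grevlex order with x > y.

f_1 = x*y + 8*y**2 - 34, LT = x*y.
f_2 = y - 2, LT = y.

S(f_1,f_2): lcm = x*y. S = 8*y**2 + 2*x - 34.
  leading term y**2: subtract (8*y)·f_2 from 8*y**2 + 2*x - 34 → 2*x + 16*y - 34
  leading term x: no divisor's leading term divides it; move 2*x to the remainder.
  leading term y: subtract (16)·f_2 from 16*y - 34 → -2
  leading term 1: no divisor's leading term divides it; move -2 to the remainder.
  remainder 2*x - 2 ≠ 0; add g_3 = 2*x - 2 to the basis.

The other S-polynomials (S(f_1,g_3), S(f_2,g_3)) all reduce to 0 modulo the current basis, so we have a Gröbner basis.
Inter-reduce: drop elements whose leading term is divisible by another's, tail-reduce, and make monic.

G = {x - 1, y - 2}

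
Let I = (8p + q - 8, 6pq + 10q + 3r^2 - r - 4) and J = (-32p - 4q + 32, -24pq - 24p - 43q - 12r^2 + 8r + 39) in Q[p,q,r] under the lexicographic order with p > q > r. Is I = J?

No, the ideals differ.

Since reduced Gröbner bases are canonical representatives of ideals under a given ordering, it suffices to compute and compare them.
Buchberger on the first generating set:
f_1 = 8p + q - 8, LT = p.
f_2 = 6pq + 10q + 3r^2 - r - 4, LT = pq.

S(f_1,f_2): lcm = pq. S = 1/8q^2 - 8/3q - 1/2r^2 + 1/6r + 2/3.
  leading term q^2: no divisor's leading term divides it; move 1/8q^2 to the remainder.
  leading term q: no divisor's leading term divides it; move -8/3q to the remainder.
  leading term r^2: no divisor's leading term divides it; move -1/2r^2 to the remainder.
  leading term r: no divisor's leading term divides it; move 1/6r to the remainder.
  leading term 1: no divisor's leading term divides it; move 2/3 to the remainder.
  remainder 1/8q^2 - 8/3q - 1/2r^2 + 1/6r + 2/3 ≠ 0; add g_3 = 1/8q^2 - 8/3q - 1/2r^2 + 1/6r + 2/3 to the basis.

The other S-polynomials (S(f_1,g_3), S(f_2,g_3)) all reduce to 0 modulo the current basis, so we have a Gröbner basis.
Inter-reduce: drop elements whose leading term is divisible by another's, tail-reduce, and make monic.
Reduced Gröbner basis: {p + 1/8q - 1, q^2 - 64/3q - 4r^2 + 4/3r + 16/3}.

Buchberger on the second generating set:
h_1 = -32p - 4q + 32, LT = p.
h_2 = -24pq - 24p - 43q - 12r^2 + 8r + 39, LT = pq.

S(h_1,h_2): lcm = pq. S = -p + 1/8q^2 - 67/24q - 1/2r^2 + 1/3r + 13/8.
  leading term p: subtract (1/32)·h_1 from -p + 1/8q^2 - 67/24q - 1/2r^2 + 1/3r + 13/8 → 1/8q^2 - 8/3q - 1/2r^2 + 1/3r + 5/8
  leading term q^2: no divisor's leading term divides it; move 1/8q^2 to the remainder.
  leading term q: no divisor's leading term divides it; move -8/3q to the remainder.
  leading term r^2: no divisor's leading term divides it; move -1/2r^2 to the remainder.
  leading term r: no divisor's leading term divides it; move 1/3r to the remainder.
  leading term 1: no divisor's leading term divides it; move 5/8 to the remainder.
  remainder 1/8q^2 - 8/3q - 1/2r^2 + 1/3r + 5/8 ≠ 0; add k_3 = 1/8q^2 - 8/3q - 1/2r^2 + 1/3r + 5/8 to the basis.

The other S-polynomials (S(h_1,k_3), S(h_2,k_3)) all reduce to 0 modulo the current basis, so we have a Gröbner basis.
Inter-reduce: drop elements whose leading term is divisible by another's, tail-reduce, and make monic.
Reduced Gröbner basis: {p + 1/8q - 1, q^2 - 64/3q - 4r^2 + 8/3r + 5}.

The bases are distinct; the ideals are different.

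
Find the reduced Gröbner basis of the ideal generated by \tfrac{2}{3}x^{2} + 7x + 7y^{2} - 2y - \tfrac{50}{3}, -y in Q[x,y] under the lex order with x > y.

This is the nonlinear analogue of row-reducing a linear system.

f_1 = \tfrac{2}{3}x^{2} + 7x + 7y^{2} - 2y - \tfrac{50}{3}, LT = x^{2}.
f_2 = -y, LT = y.

The S-polynomials (S(f_1,f_2)) all reduce to 0 modulo the current basis, so we have a Gröbner basis.

G = {x^{2} + \tfrac{21}{2}x - 25, y}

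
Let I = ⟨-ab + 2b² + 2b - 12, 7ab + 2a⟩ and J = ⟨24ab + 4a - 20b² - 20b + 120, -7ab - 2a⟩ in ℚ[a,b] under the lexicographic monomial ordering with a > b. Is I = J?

Two ideals are equal iff their reduced Gröbner bases coincide (the reduced basis is unique for a fixed ordering).
Buchberger on the first generating set:
f_1 = -ab + 2b² + 2b - 12, LT = ab.
f_2 = 7ab + 2a, LT = ab.

S(f_1,f_2): lcm = ab. S = -2/7a - 2b² - 2b + 12.
  leading term a: no divisor's leading term divides it; move -2/7a to the remainder.
  leading term b²: no divisor's leading term divides it; move -2b² to the remainder.
  leading term b: no divisor's leading term divides it; move -2b to the remainder.
  leading term 1: no divisor's leading term divides it; move 12 to the remainder.
  remainder -2/7a - 2b² - 2b + 12 ≠ 0; add g_3 = -2/7a - 2b² - 2b + 12 to the basis.

S(f_1,g_3): lcm = ab. S = -7b³ - 9b² + 40b + 12.
  leading term b³: no divisor's leading term divides it; move -7b³ to the remainder.
  leading term b²: no divisor's leading term divides it; move -9b² to the remainder.
  leading term b: no divisor's leading term divides it; move 40b to the remainder.
  leading term 1: no divisor's leading term divides it; move 12 to the remainder.
  remainder -7b³ - 9b² + 40b + 12 ≠ 0; add g_4 = -7b³ - 9b² + 40b + 12 to the basis.

The other S-polynomials (S(f_2,g_3), S(f_1,g_4), S(f_2,g_4), S(g_3,g_4)) all reduce to 0 modulo the current basis, so we have a Gröbner basis.
Inter-reduce: drop elements whose leading term is divisible by another's, tail-reduce, and make monic.
Reduced Gröbner basis: {a + 7b² + 7b - 42, b³ + 9/7b² - 40/7b - 12/7}.

Buchberger on the second generating set:
h_1 = 24ab + 4a - 20b² - 20b + 120, LT = ab.
h_2 = -7ab - 2a, LT = ab.

S(h_1,h_2): lcm = ab. S = -5/42a - ⅚b² - ⅚b + 5.
  leading term a: no divisor's leading term divides it; move -5/42a to the remainder.
  leading term b²: no divisor's leading term divides it; move -⅚b² to the remainder.
  leading term b: no divisor's leading term divides it; move -⅚b to the remainder.
  leading term 1: no divisor's leading term divides it; move 5 to the remainder.
  remainder -5/42a - ⅚b² - ⅚b + 5 ≠ 0; add k_3 = -5/42a - ⅚b² - ⅚b + 5 to the basis.

S(h_1,k_3): lcm = ab. S = ⅙a - 7b³ - 47/6b² + 247/6b + 5.
  leading term a: subtract (-7/5)·k_3 from ⅙a - 7b³ - 47/6b² + 247/6b + 5 → -7b³ - 9b² + 40b + 12
  leading term b³: no divisor's leading term divides it; move -7b³ to the remainder.
  leading term b²: no divisor's leading term divides it; move -9b² to the remainder.
  leading term b: no divisor's leading term divides it; move 40b to the remainder.
  leading term 1: no divisor's leading term divides it; move 12 to the remainder.
  remainder -7b³ - 9b² + 40b + 12 ≠ 0; add k_4 = -7b³ - 9b² + 40b + 12 to the basis.

The other S-polynomials (S(h_2,k_3), S(h_1,k_4), S(h_2,k_4), S(k_3,k_4)) all reduce to 0 modulo the current basis, so we have a Gröbner basis.
Inter-reduce: drop elements whose leading term is divisible by another's, tail-reduce, and make monic.
Reduced Gröbner basis: {a + 7b² + 7b - 42, b³ + 9/7b² - 40/7b - 12/7}.

These coincide, so the ideals are equal.

Yes, the ideals are equal.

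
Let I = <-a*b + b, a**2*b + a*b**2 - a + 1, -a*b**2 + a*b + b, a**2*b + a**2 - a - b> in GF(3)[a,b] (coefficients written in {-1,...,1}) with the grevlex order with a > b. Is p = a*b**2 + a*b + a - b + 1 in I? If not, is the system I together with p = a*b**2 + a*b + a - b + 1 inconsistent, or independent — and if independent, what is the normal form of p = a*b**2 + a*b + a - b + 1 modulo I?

First compute the reduced Gröbner basis of I by Buchberger's algorithm.
f_1 = -a*b + b, LT = a*b.
f_2 = a**2*b + a*b**2 - a + 1, LT = a**2*b.
f_3 = -a*b**2 + a*b + b, LT = a*b**2.
f_4 = a**2*b + a**2 - a - b, LT = a**2*b.

S(f_1,f_2): lcm = a**2*b. S = -a*b**2 - a*b + a - 1.
  reduce S modulo (f_1, f_2, f_3, f_4):
  remainder -b**2 + a - b - 1 ≠ 0; add h_5 = -b**2 + a - b - 1 to the basis.

S(f_1,f_3): lcm = a*b**2. S = a*b - b**2 + b.
  reduce S modulo (f_1, f_2, f_3, f_4, h_5):
  remainder -a + 1 ≠ 0; add h_6 = -a + 1 to the basis.

The other S-polynomials (S(f_1,f_4), S(f_2,f_3), S(f_2,f_4), S(f_3,f_4), S(f_1,h_5), S(f_2,h_5), S(f_3,h_5), S(f_4,h_5), S(f_1,h_6), S(f_2,h_6), S(f_3,h_6), S(f_4,h_6), S(h_5,h_6)) all reduce to 0 modulo the current basis, so we have a Gröbner basis.
Inter-reduce: drop elements whose leading term is divisible by another's, tail-reduce, and make monic.
Reduced Gröbner basis: {b**2 + b, a - 1}.
Label its elements g_1 = b**2 + b, g_2 = a - 1.

Reduce p = a*b**2 + a*b + a - b + 1 modulo G:
  leading term a*b**2: subtract (a)·g_1 from a*b**2 + a*b + a - b + 1 → a - b + 1
  leading term a: subtract (1)·g_2 from a - b + 1 → -b - 1
  leading term b: no divisor's leading term divides it; move -b to the remainder.
  leading term 1: no divisor's leading term divides it; move -1 to the remainder.
  normal form = -b - 1.
The normal form is nonzero, so p ∉ I. Since p minus its normal form lies in I, I + (p) = I + (r) where r = -b - 1; decide whether this ideal is the whole ring.
Run Buchberger on G together with r (pairs among the g_i already reduce to 0 since G is a Gröbner basis):
g_1 = b**2 + b, LT = b**2.
g_2 = a - 1, LT = a.
r = -b - 1, LT = b.

The S-polynomials (S(g_1,g_2), S(g_1,r), S(g_2,r)) all reduce to 0 modulo the current basis, so we have a Gröbner basis.
Inter-reduce: drop elements whose leading term is divisible by another's, tail-reduce, and make monic.
Reduced Gröbner basis: {a - 1, b + 1}.
The reduced Gröbner basis of I + (p) is {a - 1, b + 1} ≠ {1}, a proper ideal, so the enlarged system stays consistent: p is independent of I, with normal form -b - 1.

a*b**2 + a*b + a - b + 1 is independent of I; its normal form modulo I is -b - 1.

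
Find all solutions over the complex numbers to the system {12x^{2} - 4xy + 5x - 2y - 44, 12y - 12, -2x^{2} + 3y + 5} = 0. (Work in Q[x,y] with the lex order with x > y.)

Compute a lex Gröbner basis by Buchberger's algorithm.
f_1 = 12x^{2} - 4xy + 5x - 2y - 44, LT = x^{2}.
f_2 = 12y - 12, LT = y.
f_3 = -2x^{2} + 3y + 5, LT = x^{2}.

S(f_1,f_3): lcm = x^{2}. S = -\tfrac{1}{3}xy + \tfrac{5}{12}x + \tfrac{4}{3}y - \tfrac{7}{6}.
  leading term xy: subtract (-\tfrac{1}{36}x)·f_2 from -\tfrac{1}{3}xy + \tfrac{5}{12}x + \tfrac{4}{3}y - \tfrac{7}{6} → \tfrac{1}{12}x + \tfrac{4}{3}y - \tfrac{7}{6}
  leading term x: no divisor's leading term divides it; move \tfrac{1}{12}x to the remainder.
  leading term y: subtract (\tfrac{1}{9})·f_2 from \tfrac{4}{3}y - \tfrac{7}{6} → \tfrac{1}{6}
  leading term 1: no divisor's leading term divides it; move \tfrac{1}{6} to the remainder.
  remainder \tfrac{1}{12}x + \tfrac{1}{6} ≠ 0; add h_4 = \tfrac{1}{12}x + \tfrac{1}{6} to the basis.

The other S-polynomials (S(f_1,f_2), S(f_2,f_3), S(f_1,h_4), S(f_2,h_4), S(f_3,h_4)) all reduce to 0 modulo the current basis, so we have a Gröbner basis.
Inter-reduce: drop elements whose leading term is divisible by another's, tail-reduce, and make monic.
Reduced Gröbner basis: {x + 2, y - 1}.

Elimination: the polynomial y - 1 lies in the elimination ideal for y, so y ∈ {1}. For each such y, the remaining basis elements (now univariate) give the rest of the solution.
  y = 1: the earlier basis element becomes x + 2 = 0, giving x = -2 — point (-2, 1).

{(-2, 1)}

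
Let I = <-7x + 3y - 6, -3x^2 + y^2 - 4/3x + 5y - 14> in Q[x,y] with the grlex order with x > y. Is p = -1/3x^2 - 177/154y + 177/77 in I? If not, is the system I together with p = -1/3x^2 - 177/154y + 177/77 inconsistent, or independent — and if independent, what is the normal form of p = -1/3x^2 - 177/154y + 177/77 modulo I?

-1/3x^2 - 177/154y + 177/77 lies in I (it reduces to 0).

First compute the reduced Gröbner basis of I by Buchberger's algorithm.
f_1 = -7x + 3y - 6, LT = x.
f_2 = -3x^2 + y^2 - 4/3x + 5y - 14, LT = x^2.

S(f_1,f_2): lcm = x^2. S = -3/7xy + 1/3y^2 + 26/63x + 5/3y - 14/3.
  leading term xy: subtract (3/49y)·f_1 from -3/7xy + 1/3y^2 + 26/63x + 5/3y - 14/3 → 22/147y^2 + 26/63x + 299/147y - 14/3
  leading term y^2: no divisor's leading term divides it; move 22/147y^2 to the remainder.
  leading term x: subtract (-26/441)·f_1 from 26/63x + 299/147y - 14/3 → 325/147y - 246/49
  leading term y: no divisor's leading term divides it; move 325/147y to the remainder.
  leading term 1: no divisor's leading term divides it; move -246/49 to the remainder.
  remainder 22/147y^2 + 325/147y - 246/49 ≠ 0; add h_3 = 22/147y^2 + 325/147y - 246/49 to the basis.

The other S-polynomials (S(f_1,h_3), S(f_2,h_3)) all reduce to 0 modulo the current basis, so we have a Gröbner basis.
Inter-reduce: drop elements whose leading term is divisible by another's, tail-reduce, and make monic.
Reduced Gröbner basis: {y^2 + 325/22y - 369/11, x - 3/7y + 6/7}.
Label its elements g_1 = y^2 + 325/22y - 369/11, g_2 = x - 3/7y + 6/7.

Reduce p = -1/3x^2 - 177/154y + 177/77 modulo G:
  leading term x^2: subtract (-1/3x)·g_2 from -1/3x^2 - 177/154y + 177/77 → -1/7xy + 2/7x - 177/154y + 177/77
  leading term xy: subtract (-1/7y)·g_2 from -1/7xy + 2/7x - 177/154y + 177/77 → -3/49y^2 + 2/7x - 1107/1078y + 177/77
  leading term y^2: subtract (-3/49)·g_1 from -3/49y^2 + 2/7x - 1107/1078y + 177/77 → 2/7x - 6/49y + 12/49
  leading term x: subtract (2/7)·g_2 from 2/7x - 6/49y + 12/49 → 0
  normal form = 0.
Since the normal form is 0, p ∈ I.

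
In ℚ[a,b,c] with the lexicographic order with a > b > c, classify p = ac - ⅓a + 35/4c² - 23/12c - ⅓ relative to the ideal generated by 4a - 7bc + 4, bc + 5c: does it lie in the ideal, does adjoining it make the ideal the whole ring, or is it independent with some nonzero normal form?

ac - ⅓a + 35/4c² - 23/12c - ⅓ lies in I (it reduces to 0).

First compute the reduced Gröbner basis of I by Buchberger's algorithm.
f_1 = 4a - 7bc + 4, LT = a.
f_2 = bc + 5c, LT = bc.

The S-polynomials (S(f_1,f_2)) all reduce to 0 modulo the current basis, so we have a Gröbner basis.
Inter-reduce: drop elements whose leading term is divisible by another's, tail-reduce, and make monic.
Reduced Gröbner basis: {a + 35/4c + 1, bc + 5c}.
Label its elements g_1 = a + 35/4c + 1, g_2 = bc + 5c.

Reduce p = ac - ⅓a + 35/4c² - 23/12c - ⅓ modulo G:
  leading term ac: subtract (c)·g_1 from ac - ⅓a + 35/4c² - 23/12c - ⅓ → -⅓a - 35/12c - ⅓
  leading term a: subtract (-⅓)·g_1 from -⅓a - 35/12c - ⅓ → 0
  normal form = 0.
Since the normal form is 0, p ∈ I.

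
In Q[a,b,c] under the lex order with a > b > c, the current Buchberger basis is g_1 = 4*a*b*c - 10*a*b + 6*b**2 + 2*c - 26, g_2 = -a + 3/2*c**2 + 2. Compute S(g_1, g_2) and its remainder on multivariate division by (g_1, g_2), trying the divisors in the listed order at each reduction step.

lcm(LM(g_1), LM(g_2)) = a*b*c.
S = (lcm/LT(g_1))·g_1 − (lcm/LT(g_2))·g_2 = -5/2*a*b + 3/2*b**2 + 3/2*b*c**3 + 2*b*c + 1/2*c - 13/2.
Reduce S modulo (g_1, g_2) in that order:
  leading term a*b: subtract (5/2*b)·g_2 from -5/2*a*b + 3/2*b**2 + 3/2*b*c**3 + 2*b*c + 1/2*c - 13/2 → 3/2*b**2 + 3/2*b*c**3 - 15/4*b*c**2 + 2*b*c - 5*b + 1/2*c - 13/2
  leading term b**2: no divisor's leading term divides it; move 3/2*b**2 to the remainder.
  leading term b*c**3: no divisor's leading term divides it; move 3/2*b*c**3 to the remainder.
  leading term b*c**2: no divisor's leading term divides it; move -15/4*b*c**2 to the remainder.
  leading term b*c: no divisor's leading term divides it; move 2*b*c to the remainder.
  leading term b: no divisor's leading term divides it; move -5*b to the remainder.
  leading term c: no divisor's leading term divides it; move 1/2*c to the remainder.
  leading term 1: no divisor's leading term divides it; move -13/2 to the remainder.
The remainder 3/2*b**2 + 3/2*b*c**3 - 15/4*b*c**2 + 2*b*c - 5*b + 1/2*c - 13/2 is nonzero, so it would be added as the next basis element.

S(g_1, g_2) = -5/2*a*b + 3/2*b**2 + 3/2*b*c**3 + 2*b*c + 1/2*c - 13/2; remainder on division = 3/2*b**2 + 3/2*b*c**3 - 15/4*b*c**2 + 2*b*c - 5*b + 1/2*c - 13/2.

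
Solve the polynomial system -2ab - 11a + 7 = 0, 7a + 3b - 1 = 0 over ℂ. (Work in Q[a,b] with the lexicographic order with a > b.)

{(3/2, -19/6), (1, -2)}

Compute a lex Gröbner basis by Buchberger's algorithm.
f_1 = -2ab - 11a + 7, LT = ab.
f_2 = 7a + 3b - 1, LT = a.

S(f_1,f_2): lcm = ab. S = 11/2a - 3/7b^2 + 1/7b - 7/2.
  leading term a: subtract (11/14)·f_2 from 11/2a - 3/7b^2 + 1/7b - 7/2 → -3/7b^2 - 31/14b - 19/7
  leading term b^2: no divisor's leading term divides it; move -3/7b^2 to the remainder.
  leading term b: no divisor's leading term divides it; move -31/14b to the remainder.
  leading term 1: no divisor's leading term divides it; move -19/7 to the remainder.
  remainder -3/7b^2 - 31/14b - 19/7 ≠ 0; add h_3 = -3/7b^2 - 31/14b - 19/7 to the basis.

The other S-polynomials (S(f_1,h_3), S(f_2,h_3)) all reduce to 0 modulo the current basis, so we have a Gröbner basis.
Inter-reduce: drop elements whose leading term is divisible by another's, tail-reduce, and make monic.
Reduced Gröbner basis: {a + 3/7b - 1/7, b^2 + 31/6b + 19/3}.

A lex Gröbner basis eliminates variables successively. Here b^2 + 31/6b + 19/3 depends only on b, with roots {-19/6, -2}; lifting each root through the earlier basis elements recovers the full solutions.
  b = -19/6: the earlier basis element becomes a - 3/2 = 0, giving a = 3/2 — point (3/2, -19/6).
  b = -2: the earlier basis element becomes a - 1 = 0, giving a = 1 — point (1, -2).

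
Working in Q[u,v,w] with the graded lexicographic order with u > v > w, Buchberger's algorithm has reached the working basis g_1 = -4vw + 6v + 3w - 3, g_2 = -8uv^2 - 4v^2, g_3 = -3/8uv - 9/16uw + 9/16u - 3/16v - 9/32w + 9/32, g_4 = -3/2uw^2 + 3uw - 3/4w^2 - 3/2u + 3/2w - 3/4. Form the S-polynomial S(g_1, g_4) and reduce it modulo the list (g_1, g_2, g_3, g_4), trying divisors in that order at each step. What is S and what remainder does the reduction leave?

lcm(LM(g_1), LM(g_4)) = uvw^2.
S = (lcm/LT(g_1))·g_1 − (lcm/LT(g_4))·g_4 = 1/2uvw - 3/4uw^2 - 1/2vw^2 - uv + 3/4uw + vw - 1/2v.
Reduce S modulo (g_1, g_2, g_3, g_4) in that order:
  leading term uvw: subtract (-1/8u)·g_1 from 1/2uvw - 3/4uw^2 - 1/2vw^2 - uv + 3/4uw + vw - 1/2v → -3/4uw^2 - 1/2vw^2 - 1/4uv + 9/8uw + vw - 3/8u - 1/2v
  leading term uw^2: subtract (1/2)·g_4 from -3/4uw^2 - 1/2vw^2 - 1/4uv + 9/8uw + vw - 3/8u - 1/2v → -1/2vw^2 - 1/4uv - 3/8uw + vw + 3/8w^2 + 3/8u - 1/2v - 3/4w + 3/8
  leading term vw^2: subtract (1/8w)·g_1 from -1/2vw^2 - 1/4uv - 3/8uw + vw + 3/8w^2 + 3/8u - 1/2v - 3/4w + 3/8 → -1/4uv - 3/8uw + 1/4vw + 3/8u - 1/2v - 3/8w + 3/8
  leading term uv: subtract (2/3)·g_3 from -1/4uv - 3/8uw + 1/4vw + 3/8u - 1/2v - 3/8w + 3/8 → 1/4vw - 3/8v - 3/16w + 3/16
  leading term vw: subtract (-1/16)·g_1 from 1/4vw - 3/8v - 3/16w + 3/16 → 0
The remainder is 0, so this S-polynomial contributes no new basis element.

S(g_1, g_4) = 1/2uvw - 3/4uw^2 - 1/2vw^2 - uv + 3/4uw + vw - 1/2v; remainder on division = 0.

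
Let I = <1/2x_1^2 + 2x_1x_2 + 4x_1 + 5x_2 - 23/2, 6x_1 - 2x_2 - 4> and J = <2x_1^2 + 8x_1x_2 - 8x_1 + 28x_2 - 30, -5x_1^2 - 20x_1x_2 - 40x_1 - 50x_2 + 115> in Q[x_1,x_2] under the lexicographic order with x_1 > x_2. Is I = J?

Yes, the ideals are equal.

For a fixed monomial order, each ideal has a unique reduced Gröbner basis; comparing bases decides equality.
Buchberger on the first generating set:
f_1 = 1/2x_1^2 + 2x_1x_2 + 4x_1 + 5x_2 - 23/2, LT = x_1^2.
f_2 = 6x_1 - 2x_2 - 4, LT = x_1.

S(f_1,f_2): lcm = x_1^2. S = 13/3x_1x_2 + 26/3x_1 + 10x_2 - 23.
  leading term x_1x_2: subtract (13/18x_2)·f_2 from 13/3x_1x_2 + 26/3x_1 + 10x_2 - 23 → 26/3x_1 + 13/9x_2^2 + 116/9x_2 - 23
  leading term x_1: subtract (13/9)·f_2 from 26/3x_1 + 13/9x_2^2 + 116/9x_2 - 23 → 13/9x_2^2 + 142/9x_2 - 155/9
  leading term x_2^2: no divisor's leading term divides it; move 13/9x_2^2 to the remainder.
  leading term x_2: no divisor's leading term divides it; move 142/9x_2 to the remainder.
  leading term 1: no divisor's leading term divides it; move -155/9 to the remainder.
  remainder 13/9x_2^2 + 142/9x_2 - 155/9 ≠ 0; add g_3 = 13/9x_2^2 + 142/9x_2 - 155/9 to the basis.

S(f_1,g_3): leading monomials are coprime, so the S-polynomial reduces to 0 (Buchberger's first criterion).
S(f_2,g_3): leading monomials are coprime, so the S-polynomial reduces to 0 (Buchberger's first criterion).
Every S-polynomial of the final basis reduces to 0, so we have a Gröbner basis.
Inter-reduce: drop elements whose leading term is divisible by another's, tail-reduce, and make monic.
Reduced Gröbner basis: {x_1 - 1/3x_2 - 2/3, x_2^2 + 142/13x_2 - 155/13}.

Buchberger on the second generating set:
h_1 = 2x_1^2 + 8x_1x_2 - 8x_1 + 28x_2 - 30, LT = x_1^2.
h_2 = -5x_1^2 - 20x_1x_2 - 40x_1 - 50x_2 + 115, LT = x_1^2.

S(h_1,h_2): lcm = x_1^2. S = -12x_1 + 4x_2 + 8.
  leading term x_1: no divisor's leading term divides it; move -12x_1 to the remainder.
  leading term x_2: no divisor's leading term divides it; move 4x_2 to the remainder.
  leading term 1: no divisor's leading term divides it; move 8 to the remainder.
  remainder -12x_1 + 4x_2 + 8 ≠ 0; add k_3 = -12x_1 + 4x_2 + 8 to the basis.

S(h_1,k_3): lcm = x_1^2. S = 13/3x_1x_2 - 10/3x_1 + 14x_2 - 15.
  leading term x_1x_2: subtract (-13/36x_2)·k_3 from 13/3x_1x_2 - 10/3x_1 + 14x_2 - 15 → -10/3x_1 + 13/9x_2^2 + 152/9x_2 - 15
  leading term x_1: subtract (5/18)·k_3 from -10/3x_1 + 13/9x_2^2 + 152/9x_2 - 15 → 13/9x_2^2 + 142/9x_2 - 155/9
  leading term x_2^2: no divisor's leading term divides it; move 13/9x_2^2 to the remainder.
  leading term x_2: no divisor's leading term divides it; move 142/9x_2 to the remainder.
  leading term 1: no divisor's leading term divides it; move -155/9 to the remainder.
  remainder 13/9x_2^2 + 142/9x_2 - 155/9 ≠ 0; add k_4 = 13/9x_2^2 + 142/9x_2 - 155/9 to the basis.

S(h_2,k_3): lcm = x_1^2. S = 13/3x_1x_2 + 26/3x_1 + 10x_2 - 23.
  leading term x_1x_2: subtract (-13/36x_2)·k_3 from 13/3x_1x_2 + 26/3x_1 + 10x_2 - 23 → 26/3x_1 + 13/9x_2^2 + 116/9x_2 - 23
  leading term x_1: subtract (-13/18)·k_3 from 26/3x_1 + 13/9x_2^2 + 116/9x_2 - 23 → 13/9x_2^2 + 142/9x_2 - 155/9
  leading term x_2^2: subtract (1)·k_4 from 13/9x_2^2 + 142/9x_2 - 155/9 → 0
  remainder 0.

S(h_1,k_4): leading monomials are coprime, so the S-polynomial reduces to 0 (Buchberger's first criterion).
S(h_2,k_4): leading monomials are coprime, so the S-polynomial reduces to 0 (Buchberger's first criterion).
S(k_3,k_4): leading monomials are coprime, so the S-polynomial reduces to 0 (Buchberger's first criterion).
Every S-polynomial of the final basis reduces to 0, so we have a Gröbner basis.
Inter-reduce: drop elements whose leading term is divisible by another's, tail-reduce, and make monic.
Reduced Gröbner basis: {x_1 - 1/3x_2 - 2/3, x_2^2 + 142/13x_2 - 155/13}.

The two bases agree; hence the ideals are identical.
The choice of monomial ordering does not affect the verdict — as long as both bases are computed under the same ordering, their equality decides ideal equality.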